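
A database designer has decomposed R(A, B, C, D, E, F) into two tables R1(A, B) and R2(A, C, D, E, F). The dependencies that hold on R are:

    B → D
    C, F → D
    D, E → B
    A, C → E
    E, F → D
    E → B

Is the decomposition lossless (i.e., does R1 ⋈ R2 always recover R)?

No

Common attributes: R1 ∩ R2 = {A}.
No dependency enlarges {A}, so (A)⁺ = {A}.
The closure contains neither all of R1 = {A, B} nor all of R2 = {A, C, D, E, F}, so the common attributes are not a superkey of either fragment. The join is lossy.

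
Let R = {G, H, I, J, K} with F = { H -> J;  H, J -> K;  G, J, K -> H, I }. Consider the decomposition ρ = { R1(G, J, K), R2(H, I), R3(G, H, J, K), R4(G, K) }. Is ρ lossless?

Chase test. Columns are G, H, I, J, K; row i has aⱼ where attribute j ∈ Ri, else bᵢⱼ.
Initial tableau (one row per fragment):
  row 1: a1 b12 b13 a4 a5
  row 2: b21 a2 a3 b24 b25
  row 3: a1 a2 b33 a4 a5
  row 4: a1 b42 b43 b44 a5
Rows 2 and 3 agree on H; apply H→J and equate their J entries.
Rows 2 and 3 agree on H, J; apply H, J→K and equate their K entries.
Rows 1 and 3 agree on G, J, K; apply G, J, K→H, I and equate their H, I entries.
No row becomes fully distinguished — the join is lossy.

No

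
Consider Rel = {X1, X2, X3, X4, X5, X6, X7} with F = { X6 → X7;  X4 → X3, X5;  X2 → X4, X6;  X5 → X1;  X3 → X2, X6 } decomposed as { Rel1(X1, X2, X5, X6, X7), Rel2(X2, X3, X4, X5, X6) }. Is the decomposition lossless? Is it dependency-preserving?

Lossless test: (X2, X5, X6)⁺ = {X1, X2, X3, X4, X5, X6, X7}, which contains all of one fragment — lossless.
Dependency preservation: every FD's attributes lie within a single fragment, so each can be enforced locally — preserved.

lossless and dependency-preserving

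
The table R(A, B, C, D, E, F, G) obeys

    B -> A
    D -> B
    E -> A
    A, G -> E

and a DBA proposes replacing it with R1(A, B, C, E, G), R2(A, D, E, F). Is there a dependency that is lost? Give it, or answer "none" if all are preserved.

Check D → B: no single fragment contains all of {B, D}, and the restricted closure of {D} across the fragments never reaches {B}.
B → A is preserved.
E → A is preserved.
A, G → E is preserved.

D -> B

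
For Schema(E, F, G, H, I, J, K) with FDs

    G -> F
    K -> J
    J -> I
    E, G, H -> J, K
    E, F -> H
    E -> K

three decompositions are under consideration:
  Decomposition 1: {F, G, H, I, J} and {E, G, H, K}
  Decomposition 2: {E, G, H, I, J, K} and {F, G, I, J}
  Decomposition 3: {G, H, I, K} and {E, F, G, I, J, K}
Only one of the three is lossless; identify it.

Decomposition 1: common = {G, H}, closure = {F, G, H} → lossy.
Decomposition 2: common = {G, I, J}, closure = {F, G, I, J} → lossless.
Decomposition 3: common = {G, I, K}, closure = {F, G, I, J, K} → lossy.

Decomposition 2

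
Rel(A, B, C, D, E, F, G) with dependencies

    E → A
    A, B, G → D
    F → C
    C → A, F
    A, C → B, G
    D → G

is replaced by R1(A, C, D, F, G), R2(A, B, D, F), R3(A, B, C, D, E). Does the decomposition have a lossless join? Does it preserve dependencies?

Lossless test (chase): Rows 1 and 2 agree on F; apply F→C and equate their C entries. Rows 1 and 3 agree on C; apply C→A, F and equate their A, F entries. Rows 1 and 2 agree on A, C; apply A, C→B, G and equate their B, G entries. Rows 1 and 3 agree on A, C; apply A, C→B, G and equate their B, G entries. Row 3 is now all distinguished symbols — the join is lossless.
Dependency preservation: the restricted closure of {A, B, G} across the fragments never reaches {D}, so A, B, G → D cannot be enforced without a join — not preserved.

lossless but not dependency-preserving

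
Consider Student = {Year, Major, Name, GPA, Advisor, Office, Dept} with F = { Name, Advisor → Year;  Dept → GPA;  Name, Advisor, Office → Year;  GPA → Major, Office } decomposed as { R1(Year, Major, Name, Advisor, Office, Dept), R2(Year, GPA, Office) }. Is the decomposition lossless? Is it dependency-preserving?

Lossless test: (Year, Office)⁺ = {Year, Office}, which is a superkey of neither fragment — lossy.
Dependency preservation: the restricted closure of {Dept} across the fragments never reaches {GPA}, so Dept → GPA cannot be enforced without a join — not preserved.

lossy and not dependency-preserving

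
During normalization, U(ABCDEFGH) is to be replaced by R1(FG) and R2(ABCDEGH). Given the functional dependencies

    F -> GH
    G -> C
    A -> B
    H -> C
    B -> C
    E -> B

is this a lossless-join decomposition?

No

Common attributes: R1 ∩ R2 = {G}.
Closure of {G}: G → C applies, adding C. So (G)⁺ = {CG}.
The closure contains neither all of R1 = {FG} nor all of R2 = {ABCDEGH}, so the common attributes are not a superkey of either fragment. The join is lossy.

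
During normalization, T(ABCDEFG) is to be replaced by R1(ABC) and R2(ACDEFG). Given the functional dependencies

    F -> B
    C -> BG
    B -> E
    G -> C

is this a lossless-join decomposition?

Yes

Common attributes: R1 ∩ R2 = {AC}.
Closure of {AC}: C → BG applies, adding BG; B → E applies, adding E. So (AC)⁺ = {ABCEG}.
This closure contains every attribute of R1, so R1 ∩ R2 → R1. The join is lossless.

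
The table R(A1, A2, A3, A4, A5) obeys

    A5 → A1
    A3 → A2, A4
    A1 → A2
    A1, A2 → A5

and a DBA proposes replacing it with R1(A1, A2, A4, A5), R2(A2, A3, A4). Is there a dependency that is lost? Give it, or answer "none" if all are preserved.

A5 → A1 lies within R1.
A3 → A2, A4 lies within R2.
A1 → A2 lies within R1.
A1, A2 → A5 lies within R1.
Every dependency is enforceable on the fragments, so the decomposition is dependency-preserving.

none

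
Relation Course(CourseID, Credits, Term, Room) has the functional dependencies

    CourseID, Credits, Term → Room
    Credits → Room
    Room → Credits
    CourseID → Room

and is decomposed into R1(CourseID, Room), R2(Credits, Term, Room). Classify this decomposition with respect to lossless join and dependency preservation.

lossy but dependency-preserving

Lossless test: (Room)⁺ = {Credits, Room}, which is a superkey of neither fragment — lossy.
Dependency preservation: CourseID, Credits, Term → Room is not contained in any single fragment, but the restricted closure of its left-hand side across the fragments still reaches the right-hand side; the remaining FDs each lie inside some fragment. All dependencies are preserved.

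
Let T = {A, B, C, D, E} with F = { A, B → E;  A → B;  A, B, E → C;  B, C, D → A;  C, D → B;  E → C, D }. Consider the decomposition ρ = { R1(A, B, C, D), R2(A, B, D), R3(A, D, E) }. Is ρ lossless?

Yes

Chase test. Columns are A, B, C, D, E; row i has aⱼ where attribute j ∈ Ri, else bᵢⱼ.
Initial tableau (one row per fragment):
  row 1: a1 a2 a3 a4 b15
  row 2: a1 a2 b23 a4 b25
  row 3: a1 b32 b33 a4 a5
Rows 1 and 2 agree on A, B; apply A, B→E and equate their E entries.
Rows 1 and 3 agree on A; apply A→B and equate their B entries.
Rows 1 and 2 agree on A, B, E; apply A, B, E→C and equate their C entries.
Rows 1 and 3 agree on A, B; apply A, B→E and equate their E entries.
Rows 1 and 3 agree on A, B, E; apply A, B, E→C and equate their C entries.
Row 1 is now all distinguished symbols — the join is lossless.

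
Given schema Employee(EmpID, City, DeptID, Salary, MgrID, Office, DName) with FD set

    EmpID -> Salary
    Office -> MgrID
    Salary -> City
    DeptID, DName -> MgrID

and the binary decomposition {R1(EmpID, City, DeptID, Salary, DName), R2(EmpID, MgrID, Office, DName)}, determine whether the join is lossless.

Common attributes: R1 ∩ R2 = {EmpID, DName}.
Closure of {EmpID, DName}: EmpID → Salary applies, adding Salary; Salary → City applies, adding City. So (EmpID, DName)⁺ = {EmpID, City, Salary, DName}.
The closure contains neither all of R1 = {EmpID, City, DeptID, Salary, DName} nor all of R2 = {EmpID, MgrID, Office, DName}, so the common attributes are not a superkey of either fragment. The join is lossy.

No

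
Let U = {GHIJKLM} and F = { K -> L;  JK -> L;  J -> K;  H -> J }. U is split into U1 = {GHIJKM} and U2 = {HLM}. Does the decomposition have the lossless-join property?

Yes

Common attributes: U1 ∩ U2 = {HM}.
Closure of {HM}: H → J applies, adding J; J → K applies, adding K; K → L applies, adding L. So (HM)⁺ = {HJKLM}.
This closure contains every attribute of U2, so U1 ∩ U2 → U2. The join is lossless.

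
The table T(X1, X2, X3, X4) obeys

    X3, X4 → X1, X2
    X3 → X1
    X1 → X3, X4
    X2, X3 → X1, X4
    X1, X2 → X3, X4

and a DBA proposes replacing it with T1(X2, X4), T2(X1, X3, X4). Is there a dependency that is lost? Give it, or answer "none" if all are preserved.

X3, X4 → X1, X2

Check X3, X4 → X1, X2: no single fragment contains all of {X1, X2, X3, X4}, and the restricted closure of {X3, X4} across the fragments never reaches {X1, X2}.
X3 → X1 is preserved.
X1 → X3, X4 is preserved.
X2, X3 → X1, X4 is preserved.
X1, X2 → X3, X4 is preserved.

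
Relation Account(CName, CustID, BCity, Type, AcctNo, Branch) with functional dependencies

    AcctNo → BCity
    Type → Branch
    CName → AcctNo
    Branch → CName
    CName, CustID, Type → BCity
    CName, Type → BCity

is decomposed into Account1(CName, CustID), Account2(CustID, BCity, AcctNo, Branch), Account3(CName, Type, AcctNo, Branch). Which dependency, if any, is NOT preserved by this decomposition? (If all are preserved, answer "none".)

none

AcctNo → BCity lies within Account2.
Type → Branch lies within Account3.
CName → AcctNo lies within Account3.
Branch → CName lies within Account3.
CName, CustID, Type → BCity: restricted closure across fragments reaches BCity.
CName, Type → BCity: restricted closure across fragments reaches BCity.
Every dependency is enforceable on the fragments, so the decomposition is dependency-preserving.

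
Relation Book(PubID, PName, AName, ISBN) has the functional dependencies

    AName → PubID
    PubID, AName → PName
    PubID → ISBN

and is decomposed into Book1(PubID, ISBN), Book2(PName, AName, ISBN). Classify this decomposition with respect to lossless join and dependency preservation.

lossy and not dependency-preserving

Lossless test: (ISBN)⁺ = {ISBN}, which is a superkey of neither fragment — lossy.
Dependency preservation: the restricted closure of {AName} across the fragments never reaches {PubID}, so AName → PubID cannot be enforced without a join — not preserved.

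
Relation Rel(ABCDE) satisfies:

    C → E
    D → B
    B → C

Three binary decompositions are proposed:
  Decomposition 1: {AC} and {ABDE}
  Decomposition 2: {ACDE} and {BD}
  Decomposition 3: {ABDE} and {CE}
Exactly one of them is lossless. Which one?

Decomposition 2

Decomposition 1: common = {A}, closure = {A} → lossy.
Decomposition 2: common = {D}, closure = {BCDE} → lossless.
Decomposition 3: common = {E}, closure = {E} → lossy.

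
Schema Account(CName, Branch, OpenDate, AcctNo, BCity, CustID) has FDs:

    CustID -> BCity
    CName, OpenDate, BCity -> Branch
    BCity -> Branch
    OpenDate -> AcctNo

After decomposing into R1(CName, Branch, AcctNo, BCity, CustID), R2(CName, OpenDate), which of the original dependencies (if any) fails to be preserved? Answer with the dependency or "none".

Check OpenDate → AcctNo: no single fragment contains all of {OpenDate, AcctNo}, and the restricted closure of {OpenDate} across the fragments never reaches {AcctNo}.
CustID → BCity is preserved.
CName, OpenDate, BCity → Branch is preserved.
BCity → Branch is preserved.

OpenDate -> AcctNo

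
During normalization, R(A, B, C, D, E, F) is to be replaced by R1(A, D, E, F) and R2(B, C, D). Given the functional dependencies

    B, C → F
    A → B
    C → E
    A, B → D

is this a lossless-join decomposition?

No

Common attributes: R1 ∩ R2 = {D}.
No dependency enlarges {D}, so (D)⁺ = {D}.
The closure contains neither all of R1 = {A, D, E, F} nor all of R2 = {B, C, D}, so the common attributes are not a superkey of either fragment. The join is lossy.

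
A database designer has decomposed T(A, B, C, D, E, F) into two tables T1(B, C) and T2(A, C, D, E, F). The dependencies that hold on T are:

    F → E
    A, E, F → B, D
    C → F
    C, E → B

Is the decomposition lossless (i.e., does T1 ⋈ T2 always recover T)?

Common attributes: T1 ∩ T2 = {C}.
Closure of {C}: C → F applies, adding F; F → E applies, adding E; C, E → B applies, adding B. So (C)⁺ = {B, C, E, F}.
This closure contains every attribute of T1, so T1 ∩ T2 → T1. The join is lossless.

Yes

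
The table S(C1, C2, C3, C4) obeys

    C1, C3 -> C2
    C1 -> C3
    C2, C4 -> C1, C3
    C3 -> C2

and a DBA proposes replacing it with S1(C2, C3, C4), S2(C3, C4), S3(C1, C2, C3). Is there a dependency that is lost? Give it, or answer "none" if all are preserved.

Check C2, C4 → C1, C3: no single fragment contains all of {C1, C2, C3, C4}, and the restricted closure of {C2, C4} across the fragments never reaches {C1, C3}.
C1, C3 → C2 is preserved.
C1 → C3 is preserved.
C3 → C2 is preserved.

C2, C4 -> C1, C3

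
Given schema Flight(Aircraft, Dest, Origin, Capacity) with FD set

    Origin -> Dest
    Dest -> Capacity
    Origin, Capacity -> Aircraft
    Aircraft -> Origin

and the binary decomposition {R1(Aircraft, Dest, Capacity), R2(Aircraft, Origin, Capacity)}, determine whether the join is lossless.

Yes

Common attributes: R1 ∩ R2 = {Aircraft, Capacity}.
Closure of {Aircraft, Capacity}: Aircraft → Origin applies, adding Origin; Origin → Dest applies, adding Dest. So (Aircraft, Capacity)⁺ = {Aircraft, Dest, Origin, Capacity}.
This closure contains every attribute of R1, so R1 ∩ R2 → R1. The join is lossless.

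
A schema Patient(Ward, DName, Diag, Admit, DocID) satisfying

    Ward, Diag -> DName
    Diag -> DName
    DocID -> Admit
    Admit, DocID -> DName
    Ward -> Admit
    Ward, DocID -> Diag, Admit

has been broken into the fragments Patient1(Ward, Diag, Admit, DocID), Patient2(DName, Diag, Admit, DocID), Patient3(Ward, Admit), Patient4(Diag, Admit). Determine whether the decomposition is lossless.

Chase test. Columns are Ward, DName, Diag, Admit, DocID; row i has aⱼ where attribute j ∈ Patienti, else bᵢⱼ.
Initial tableau (one row per fragment):
  row 1: a1 b12 a3 a4 a5
  row 2: b21 a2 a3 a4 a5
  row 3: a1 b32 b33 a4 b35
  row 4: b41 b42 a3 a4 b45
Rows 1 and 2 agree on Diag; apply Diag→DName and equate their DName entries.
Rows 1 and 4 agree on Diag; apply Diag→DName and equate their DName entries.
Row 1 is now all distinguished symbols — the join is lossless.

Yes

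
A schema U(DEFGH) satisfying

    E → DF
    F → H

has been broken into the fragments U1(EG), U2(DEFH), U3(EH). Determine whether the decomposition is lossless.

Chase test. Columns are DEFGH; row i has aⱼ where attribute j ∈ Ui, else bᵢⱼ.
Initial tableau (one row per fragment):
  row 1: b11 a2 b13 a4 b15
  row 2: a1 a2 a3 b24 a5
  row 3: b31 a2 b33 b34 a5
Rows 1 and 2 agree on E; apply E→DF and equate their DF entries.
Rows 1 and 3 agree on E; apply E→DF and equate their DF entries.
Rows 1 and 2 agree on F; apply F→H and equate their H entries.
Row 1 is now all distinguished symbols — the join is lossless.

Yes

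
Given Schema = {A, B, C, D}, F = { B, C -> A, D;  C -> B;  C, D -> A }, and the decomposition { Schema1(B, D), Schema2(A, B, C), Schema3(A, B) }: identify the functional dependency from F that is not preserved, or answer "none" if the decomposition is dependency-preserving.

Check B, C → A, D: no single fragment contains all of {A, B, C, D}, and the restricted closure of {B, C} across the fragments never reaches {A, D}.
C → B is preserved.
C, D → A is preserved.

B, C -> A, D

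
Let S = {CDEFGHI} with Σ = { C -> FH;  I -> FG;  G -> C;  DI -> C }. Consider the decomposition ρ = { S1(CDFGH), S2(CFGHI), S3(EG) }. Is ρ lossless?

No

Chase test. Columns are CDEFGHI; row i has aⱼ where attribute j ∈ Si, else bᵢⱼ.
Initial tableau (one row per fragment):
  row 1: a1 a2 b13 a4 a5 a6 b17
  row 2: a1 b22 b23 a4 a5 a6 a7
  row 3: b31 b32 a3 b34 a5 b36 b37
Rows 1 and 3 agree on G; apply G→C and equate their C entries.
Rows 1 and 3 agree on C; apply C→FH and equate their FH entries.
No row becomes fully distinguished — the join is lossy.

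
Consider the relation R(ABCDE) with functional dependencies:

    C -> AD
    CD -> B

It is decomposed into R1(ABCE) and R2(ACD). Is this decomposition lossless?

Common attributes: R1 ∩ R2 = {AC}.
Closure of {AC}: C → AD applies, adding D; CD → B applies, adding B. So (AC)⁺ = {ABCD}.
This closure contains every attribute of R2, so R1 ∩ R2 → R2. The join is lossless.

Yes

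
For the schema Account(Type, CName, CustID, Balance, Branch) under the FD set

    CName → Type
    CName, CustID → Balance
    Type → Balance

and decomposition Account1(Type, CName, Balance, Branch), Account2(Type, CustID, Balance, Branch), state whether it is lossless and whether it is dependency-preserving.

Lossless test: (Type, Balance, Branch)⁺ = {Type, Balance, Branch}, which is a superkey of neither fragment — lossy.
Dependency preservation: CName, CustID → Balance is not contained in any single fragment, but the restricted closure of its left-hand side across the fragments still reaches the right-hand side; the remaining FDs each lie inside some fragment. All dependencies are preserved.

lossy but dependency-preserving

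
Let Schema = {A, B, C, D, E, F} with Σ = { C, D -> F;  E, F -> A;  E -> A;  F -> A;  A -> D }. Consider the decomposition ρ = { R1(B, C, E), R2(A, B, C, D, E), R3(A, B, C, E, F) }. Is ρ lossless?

Yes

Chase test. Columns are A, B, C, D, E, F; row i has aⱼ where attribute j ∈ Ri, else bᵢⱼ.
Initial tableau (one row per fragment):
  row 1: b11 a2 a3 b14 a5 b16
  row 2: a1 a2 a3 a4 a5 b26
  row 3: a1 a2 a3 b34 a5 a6
Rows 1 and 2 agree on E; apply E→A and equate their A entries.
Rows 1 and 2 agree on A; apply A→D and equate their D entries.
Rows 1 and 3 agree on A; apply A→D and equate their D entries.
Rows 1 and 2 agree on C, D; apply C, D→F and equate their F entries.
Rows 1 and 3 agree on C, D; apply C, D→F and equate their F entries.
Row 1 is now all distinguished symbols — the join is lossless.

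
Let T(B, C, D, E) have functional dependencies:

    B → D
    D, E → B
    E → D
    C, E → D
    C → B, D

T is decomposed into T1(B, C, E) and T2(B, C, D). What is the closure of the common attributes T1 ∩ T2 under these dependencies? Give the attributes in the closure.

B, C, D

T1 ∩ T2 = {B, C}.
B → D applies, adding D
Closure: {B, C, D}.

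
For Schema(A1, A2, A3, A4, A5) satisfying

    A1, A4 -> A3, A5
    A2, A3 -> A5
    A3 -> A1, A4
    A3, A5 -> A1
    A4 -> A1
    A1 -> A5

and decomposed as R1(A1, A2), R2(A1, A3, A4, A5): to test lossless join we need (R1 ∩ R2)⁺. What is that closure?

A1, A5

R1 ∩ R2 = {A1}.
A1 → A5 applies, adding A5
Closure: {A1, A5}.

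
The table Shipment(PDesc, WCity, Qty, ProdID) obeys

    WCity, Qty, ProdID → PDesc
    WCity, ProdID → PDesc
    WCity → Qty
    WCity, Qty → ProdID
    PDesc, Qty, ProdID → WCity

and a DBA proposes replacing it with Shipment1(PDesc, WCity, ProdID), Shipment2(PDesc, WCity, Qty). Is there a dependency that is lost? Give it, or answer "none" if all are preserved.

Check PDesc, Qty, ProdID → WCity: no single fragment contains all of {PDesc, WCity, Qty, ProdID}, and the restricted closure of {PDesc, Qty, ProdID} across the fragments never reaches {WCity}.
WCity, Qty, ProdID → PDesc is preserved.
WCity, ProdID → PDesc is preserved.
WCity → Qty is preserved.
WCity, Qty → ProdID is preserved.

PDesc, Qty, ProdID → WCity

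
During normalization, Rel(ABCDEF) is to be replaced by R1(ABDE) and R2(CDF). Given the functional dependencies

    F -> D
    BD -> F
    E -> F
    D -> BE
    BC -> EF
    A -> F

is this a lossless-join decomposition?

Common attributes: R1 ∩ R2 = {D}.
Closure of {D}: D → BE applies, adding BE; BD → F applies, adding F. So (D)⁺ = {BDEF}.
The closure contains neither all of R1 = {ABDE} nor all of R2 = {CDF}, so the common attributes are not a superkey of either fragment. The join is lossy.

No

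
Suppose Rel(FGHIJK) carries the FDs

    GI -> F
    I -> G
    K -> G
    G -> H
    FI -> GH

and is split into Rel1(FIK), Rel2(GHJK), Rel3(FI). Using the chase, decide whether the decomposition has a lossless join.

No

Chase test. Columns are FGHIJK; row i has aⱼ where attribute j ∈ Reli, else bᵢⱼ.
Initial tableau (one row per fragment):
  row 1: a1 b12 b13 a4 b15 a6
  row 2: b21 a2 a3 b24 a5 a6
  row 3: a1 b32 b33 a4 b35 b36
Rows 1 and 3 agree on I; apply I→G and equate their G entries.
Rows 1 and 2 agree on K; apply K→G and equate their G entries.
Rows 1 and 2 agree on G; apply G→H and equate their H entries.
Rows 1 and 3 agree on G; apply G→H and equate their H entries.
No row becomes fully distinguished — the join is lossy.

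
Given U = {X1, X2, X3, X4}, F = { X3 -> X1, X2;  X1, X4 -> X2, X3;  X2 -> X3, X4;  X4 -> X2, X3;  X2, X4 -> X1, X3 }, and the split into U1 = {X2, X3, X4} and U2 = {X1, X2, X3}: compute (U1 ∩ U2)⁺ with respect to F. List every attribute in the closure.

X1, X2, X3, X4

U1 ∩ U2 = {X2, X3}.
X3 → X1, X2 applies, adding X1
X2 → X3, X4 applies, adding X4
Closure: {X1, X2, X3, X4}.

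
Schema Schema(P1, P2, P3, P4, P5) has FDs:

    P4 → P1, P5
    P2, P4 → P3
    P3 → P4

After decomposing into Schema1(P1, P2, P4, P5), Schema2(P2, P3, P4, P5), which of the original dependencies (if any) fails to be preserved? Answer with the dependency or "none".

P4 → P1, P5 lies within Schema1.
P2, P4 → P3 lies within Schema2.
P3 → P4 lies within Schema2.
Every dependency is enforceable on the fragments, so the decomposition is dependency-preserving.

none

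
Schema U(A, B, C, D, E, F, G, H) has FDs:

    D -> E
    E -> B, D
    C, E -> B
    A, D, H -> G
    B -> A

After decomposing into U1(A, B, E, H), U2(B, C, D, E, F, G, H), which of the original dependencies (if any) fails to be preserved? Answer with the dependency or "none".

none

D → E lies within U2.
E → B, D lies within U2.
C, E → B lies within U2.
A, D, H → G: restricted closure across fragments reaches G.
B → A lies within U1.
Every dependency is enforceable on the fragments, so the decomposition is dependency-preserving.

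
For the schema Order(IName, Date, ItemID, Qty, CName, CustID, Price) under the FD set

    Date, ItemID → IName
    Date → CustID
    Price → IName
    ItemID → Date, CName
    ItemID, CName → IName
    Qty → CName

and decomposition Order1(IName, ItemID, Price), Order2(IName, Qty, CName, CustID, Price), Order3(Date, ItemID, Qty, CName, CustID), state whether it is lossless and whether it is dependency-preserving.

Lossless test (chase): Rows 1 and 3 agree on ItemID; apply ItemID→Date, CName and equate their Date, CName entries. Rows 1 and 3 agree on ItemID, CName; apply ItemID, CName→IName and equate their IName entries. Rows 1 and 3 agree on Date; apply Date→CustID and equate their CustID entries. No row becomes fully distinguished — the join is lossy.
Dependency preservation: Date, ItemID → IName; ItemID, CName → IName are not contained in any single fragment, but the restricted closure of each left-hand side across the fragments still reaches the right-hand side; the remaining FDs each lie inside some fragment. All dependencies are preserved.

lossy but dependency-preserving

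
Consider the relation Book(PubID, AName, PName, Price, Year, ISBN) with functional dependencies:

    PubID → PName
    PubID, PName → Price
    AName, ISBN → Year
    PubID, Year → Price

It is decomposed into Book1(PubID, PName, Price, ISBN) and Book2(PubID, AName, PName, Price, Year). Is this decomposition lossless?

Common attributes: Book1 ∩ Book2 = {PubID, PName, Price}.
No dependency enlarges {PubID, PName, Price}, so (PubID, PName, Price)⁺ = {PubID, PName, Price}.
The closure contains neither all of Book1 = {PubID, PName, Price, ISBN} nor all of Book2 = {PubID, AName, PName, Price, Year}, so the common attributes are not a superkey of either fragment. The join is lossy.

No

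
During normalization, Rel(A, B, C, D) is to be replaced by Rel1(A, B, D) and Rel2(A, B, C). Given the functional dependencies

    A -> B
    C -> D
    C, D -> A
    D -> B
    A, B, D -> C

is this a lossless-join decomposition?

No

Common attributes: Rel1 ∩ Rel2 = {A, B}.
No dependency enlarges {A, B}, so (A, B)⁺ = {A, B}.
The closure contains neither all of Rel1 = {A, B, D} nor all of Rel2 = {A, B, C}, so the common attributes are not a superkey of either fragment. The join is lossy.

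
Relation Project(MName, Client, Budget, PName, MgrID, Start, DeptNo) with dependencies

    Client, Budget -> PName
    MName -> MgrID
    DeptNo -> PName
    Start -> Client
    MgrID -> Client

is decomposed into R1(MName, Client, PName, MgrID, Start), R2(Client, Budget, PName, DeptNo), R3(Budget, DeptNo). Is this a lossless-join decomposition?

Chase test. Columns are MName, Client, Budget, PName, MgrID, Start, DeptNo; row i has aⱼ where attribute j ∈ Ri, else bᵢⱼ.
Initial tableau (one row per fragment):
  row 1: a1 a2 b13 a4 a5 a6 b17
  row 2: b21 a2 a3 a4 b25 b26 a7
  row 3: b31 b32 a3 b34 b35 b36 a7
Rows 2 and 3 agree on DeptNo; apply DeptNo→PName and equate their PName entries.
No row becomes fully distinguished — the join is lossy.

No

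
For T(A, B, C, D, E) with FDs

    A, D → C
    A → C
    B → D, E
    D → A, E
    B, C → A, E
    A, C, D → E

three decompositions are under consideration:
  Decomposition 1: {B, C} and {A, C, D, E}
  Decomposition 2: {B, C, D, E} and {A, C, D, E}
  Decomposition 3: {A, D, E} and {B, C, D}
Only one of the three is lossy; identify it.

Decomposition 1

Decomposition 1: common = {C}, closure = {C} → lossy.
Decomposition 2: common = {C, D, E}, closure = {A, C, D, E} → lossless.
Decomposition 3: common = {D}, closure = {A, C, D, E} → lossless.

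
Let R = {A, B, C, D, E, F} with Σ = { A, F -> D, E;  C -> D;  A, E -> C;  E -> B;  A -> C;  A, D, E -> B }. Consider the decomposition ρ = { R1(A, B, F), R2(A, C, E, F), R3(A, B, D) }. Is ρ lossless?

Yes

Chase test. Columns are A, B, C, D, E, F; row i has aⱼ where attribute j ∈ Ri, else bᵢⱼ.
Initial tableau (one row per fragment):
  row 1: a1 a2 b13 b14 b15 a6
  row 2: a1 b22 a3 b24 a5 a6
  row 3: a1 a2 b33 a4 b35 b36
Rows 1 and 2 agree on A, F; apply A, F→D, E and equate their D, E entries.
Rows 1 and 2 agree on A, E; apply A, E→C and equate their C entries.
Rows 1 and 2 agree on E; apply E→B and equate their B entries.
Rows 1 and 3 agree on A; apply A→C and equate their C entries.
Rows 1 and 3 agree on C; apply C→D and equate their D entries.
Row 1 is now all distinguished symbols — the join is lossless.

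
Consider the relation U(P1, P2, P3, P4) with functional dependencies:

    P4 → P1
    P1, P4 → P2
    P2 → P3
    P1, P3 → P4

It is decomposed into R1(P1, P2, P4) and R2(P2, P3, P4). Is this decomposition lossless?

Yes

Common attributes: R1 ∩ R2 = {P2, P4}.
Closure of {P2, P4}: P4 → P1 applies, adding P1; P2 → P3 applies, adding P3. So (P2, P4)⁺ = {P1, P2, P3, P4}.
This closure contains every attribute of R1, so R1 ∩ R2 → R1. The join is lossless.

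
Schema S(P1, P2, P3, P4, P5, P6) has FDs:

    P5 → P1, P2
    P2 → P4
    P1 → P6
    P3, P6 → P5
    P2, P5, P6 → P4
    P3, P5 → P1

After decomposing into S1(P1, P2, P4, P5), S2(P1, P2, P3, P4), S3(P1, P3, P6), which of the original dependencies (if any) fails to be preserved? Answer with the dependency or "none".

P3, P6 → P5

Check P3, P6 → P5: no single fragment contains all of {P3, P5, P6}, and the restricted closure of {P3, P6} across the fragments never reaches {P5}.
P5 → P1, P2 is preserved.
P2 → P4 is preserved.
P1 → P6 is preserved.
P2, P5, P6 → P4 is preserved.
P3, P5 → P1 is preserved.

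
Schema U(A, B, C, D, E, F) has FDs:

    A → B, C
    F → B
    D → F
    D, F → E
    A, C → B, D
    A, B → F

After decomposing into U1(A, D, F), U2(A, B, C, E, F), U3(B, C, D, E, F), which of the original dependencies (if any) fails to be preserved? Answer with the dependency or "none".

none

A → B, C lies within U2.
F → B lies within U2.
D → F lies within U1.
D, F → E lies within U3.
A, C → B, D: restricted closure across fragments reaches B, D.
A, B → F lies within U2.
Every dependency is enforceable on the fragments, so the decomposition is dependency-preserving.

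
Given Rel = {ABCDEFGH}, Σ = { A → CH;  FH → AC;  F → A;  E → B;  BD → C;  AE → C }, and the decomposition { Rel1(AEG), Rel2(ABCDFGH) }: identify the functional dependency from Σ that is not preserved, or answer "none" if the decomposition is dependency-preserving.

Check E → B: no single fragment contains all of {BE}, and the restricted closure of {E} across the fragments never reaches {B}.
A → CH is preserved.
FH → AC is preserved.
F → A is preserved.
BD → C is preserved.
AE → C is preserved.

E → B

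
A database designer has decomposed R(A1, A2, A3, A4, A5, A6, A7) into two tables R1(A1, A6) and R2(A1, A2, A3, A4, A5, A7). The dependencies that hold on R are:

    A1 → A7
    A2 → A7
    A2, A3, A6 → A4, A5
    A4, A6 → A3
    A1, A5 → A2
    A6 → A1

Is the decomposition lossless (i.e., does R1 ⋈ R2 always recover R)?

No

Common attributes: R1 ∩ R2 = {A1}.
Closure of {A1}: A1 → A7 applies, adding A7. So (A1)⁺ = {A1, A7}.
The closure contains neither all of R1 = {A1, A6} nor all of R2 = {A1, A2, A3, A4, A5, A7}, so the common attributes are not a superkey of either fragment. The join is lossy.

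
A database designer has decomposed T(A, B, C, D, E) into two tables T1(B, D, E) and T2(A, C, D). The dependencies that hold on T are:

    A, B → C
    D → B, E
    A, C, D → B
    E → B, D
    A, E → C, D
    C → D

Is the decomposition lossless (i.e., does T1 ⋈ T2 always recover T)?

Common attributes: T1 ∩ T2 = {D}.
Closure of {D}: D → B, E applies, adding B, E. So (D)⁺ = {B, D, E}.
This closure contains every attribute of T1, so T1 ∩ T2 → T1. The join is lossless.

Yes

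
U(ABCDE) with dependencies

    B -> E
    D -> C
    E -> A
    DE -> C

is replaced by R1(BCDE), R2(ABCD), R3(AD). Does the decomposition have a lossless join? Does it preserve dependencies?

lossless but not dependency-preserving

Lossless test (chase): Rows 1 and 2 agree on B; apply B→E and equate their E entries. Rows 1 and 3 agree on D; apply D→C and equate their C entries. Rows 1 and 2 agree on E; apply E→A and equate their A entries. Row 1 is now all distinguished symbols — the join is lossless.
Dependency preservation: the restricted closure of {E} across the fragments never reaches {A}, so E → A cannot be enforced without a join — not preserved.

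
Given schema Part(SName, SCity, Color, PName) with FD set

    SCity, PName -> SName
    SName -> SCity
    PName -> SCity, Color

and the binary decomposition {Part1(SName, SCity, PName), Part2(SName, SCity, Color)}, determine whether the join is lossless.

No

Common attributes: Part1 ∩ Part2 = {SName, SCity}.
No dependency enlarges {SName, SCity}, so (SName, SCity)⁺ = {SName, SCity}.
The closure contains neither all of Part1 = {SName, SCity, PName} nor all of Part2 = {SName, SCity, Color}, so the common attributes are not a superkey of either fragment. The join is lossy.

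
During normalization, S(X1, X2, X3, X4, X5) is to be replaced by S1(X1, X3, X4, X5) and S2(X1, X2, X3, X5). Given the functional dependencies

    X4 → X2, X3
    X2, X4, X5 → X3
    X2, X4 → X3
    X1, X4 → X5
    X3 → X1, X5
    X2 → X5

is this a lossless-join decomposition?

No

Common attributes: S1 ∩ S2 = {X1, X3, X5}.
No dependency enlarges {X1, X3, X5}, so (X1, X3, X5)⁺ = {X1, X3, X5}.
The closure contains neither all of S1 = {X1, X3, X4, X5} nor all of S2 = {X1, X2, X3, X5}, so the common attributes are not a superkey of either fragment. The join is lossy.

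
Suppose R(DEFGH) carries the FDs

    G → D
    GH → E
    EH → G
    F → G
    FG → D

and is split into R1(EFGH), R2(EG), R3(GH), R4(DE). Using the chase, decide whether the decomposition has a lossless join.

Chase test. Columns are DEFGH; row i has aⱼ where attribute j ∈ Ri, else bᵢⱼ.
Initial tableau (one row per fragment):
  row 1: b11 a2 a3 a4 a5
  row 2: b21 a2 b23 a4 b25
  row 3: b31 b32 b33 a4 a5
  row 4: a1 a2 b43 b44 b45
Rows 1 and 2 agree on G; apply G→D and equate their D entries.
Rows 1 and 3 agree on G; apply G→D and equate their D entries.
Rows 1 and 3 agree on GH; apply GH→E and equate their E entries.
No row becomes fully distinguished — the join is lossy.

No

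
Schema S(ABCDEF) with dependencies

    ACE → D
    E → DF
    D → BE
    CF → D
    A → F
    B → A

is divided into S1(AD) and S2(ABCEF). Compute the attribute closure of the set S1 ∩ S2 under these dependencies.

AF

S1 ∩ S2 = {A}.
A → F applies, adding F
Closure: {AF}.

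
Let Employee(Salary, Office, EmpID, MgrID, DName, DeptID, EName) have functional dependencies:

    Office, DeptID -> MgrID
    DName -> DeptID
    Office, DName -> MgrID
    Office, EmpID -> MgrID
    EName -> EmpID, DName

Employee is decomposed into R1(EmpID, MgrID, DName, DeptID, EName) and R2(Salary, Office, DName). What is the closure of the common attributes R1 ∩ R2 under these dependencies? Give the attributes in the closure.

R1 ∩ R2 = {DName}.
DName → DeptID applies, adding DeptID
Closure: {DName, DeptID}.

DName, DeptID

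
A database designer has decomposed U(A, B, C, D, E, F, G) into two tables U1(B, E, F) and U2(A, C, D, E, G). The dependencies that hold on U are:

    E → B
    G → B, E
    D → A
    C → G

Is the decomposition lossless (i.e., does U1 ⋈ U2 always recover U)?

No

Common attributes: U1 ∩ U2 = {E}.
Closure of {E}: E → B applies, adding B. So (E)⁺ = {B, E}.
The closure contains neither all of U1 = {B, E, F} nor all of U2 = {A, C, D, E, G}, so the common attributes are not a superkey of either fragment. The join is lossy.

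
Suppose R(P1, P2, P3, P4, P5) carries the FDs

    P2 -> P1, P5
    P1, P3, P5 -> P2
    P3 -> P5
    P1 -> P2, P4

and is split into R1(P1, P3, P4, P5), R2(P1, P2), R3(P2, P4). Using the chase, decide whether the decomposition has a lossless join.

Yes

Chase test. Columns are P1, P2, P3, P4, P5; row i has aⱼ where attribute j ∈ Ri, else bᵢⱼ.
Initial tableau (one row per fragment):
  row 1: a1 b12 a3 a4 a5
  row 2: a1 a2 b23 b24 b25
  row 3: b31 a2 b33 a4 b35
Rows 2 and 3 agree on P2; apply P2→P1, P5 and equate their P1, P5 entries.
Rows 1 and 2 agree on P1; apply P1→P2, P4 and equate their P2, P4 entries.
Rows 1 and 2 agree on P2; apply P2→P1, P5 and equate their P1, P5 entries.
Row 1 is now all distinguished symbols — the join is lossless.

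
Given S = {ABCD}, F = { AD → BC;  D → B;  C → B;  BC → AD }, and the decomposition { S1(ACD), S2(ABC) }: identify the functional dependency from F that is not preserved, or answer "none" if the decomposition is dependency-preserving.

Check D → B: no single fragment contains all of {BD}, and the restricted closure of {D} across the fragments never reaches {B}.
AD → BC is preserved.
C → B is preserved.
BC → AD is preserved.

D → B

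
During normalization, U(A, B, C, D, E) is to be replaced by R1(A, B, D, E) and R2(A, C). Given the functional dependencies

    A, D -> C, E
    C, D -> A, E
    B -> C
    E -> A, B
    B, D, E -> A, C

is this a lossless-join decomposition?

Common attributes: R1 ∩ R2 = {A}.
No dependency enlarges {A}, so (A)⁺ = {A}.
The closure contains neither all of R1 = {A, B, D, E} nor all of R2 = {A, C}, so the common attributes are not a superkey of either fragment. The join is lossy.

No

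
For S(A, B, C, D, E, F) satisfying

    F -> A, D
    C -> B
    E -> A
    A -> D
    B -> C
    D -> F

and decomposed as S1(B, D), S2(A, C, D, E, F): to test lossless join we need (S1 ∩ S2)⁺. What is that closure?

S1 ∩ S2 = {D}.
D → F applies, adding F
F → A, D applies, adding A
Closure: {A, D, F}.

A, D, F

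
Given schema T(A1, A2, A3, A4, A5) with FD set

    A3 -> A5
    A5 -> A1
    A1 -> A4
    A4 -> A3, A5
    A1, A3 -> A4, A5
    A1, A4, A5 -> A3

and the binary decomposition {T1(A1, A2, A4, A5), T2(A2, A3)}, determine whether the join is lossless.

Common attributes: T1 ∩ T2 = {A2}.
No dependency enlarges {A2}, so (A2)⁺ = {A2}.
The closure contains neither all of T1 = {A1, A2, A4, A5} nor all of T2 = {A2, A3}, so the common attributes are not a superkey of either fragment. The join is lossy.

No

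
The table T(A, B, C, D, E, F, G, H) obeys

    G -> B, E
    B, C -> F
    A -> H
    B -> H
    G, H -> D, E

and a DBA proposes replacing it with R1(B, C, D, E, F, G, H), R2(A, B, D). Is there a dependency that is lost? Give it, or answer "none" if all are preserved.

Check A → H: no single fragment contains all of {A, H}, and the restricted closure of {A} across the fragments never reaches {H}.
G → B, E is preserved.
B, C → F is preserved.
B → H is preserved.
G, H → D, E is preserved.

A -> H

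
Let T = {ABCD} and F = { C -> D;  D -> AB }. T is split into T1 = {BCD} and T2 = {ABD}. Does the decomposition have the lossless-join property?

Yes

Common attributes: T1 ∩ T2 = {BD}.
Closure of {BD}: D → AB applies, adding A. So (BD)⁺ = {ABD}.
This closure contains every attribute of T2, so T1 ∩ T2 → T2. The join is lossless.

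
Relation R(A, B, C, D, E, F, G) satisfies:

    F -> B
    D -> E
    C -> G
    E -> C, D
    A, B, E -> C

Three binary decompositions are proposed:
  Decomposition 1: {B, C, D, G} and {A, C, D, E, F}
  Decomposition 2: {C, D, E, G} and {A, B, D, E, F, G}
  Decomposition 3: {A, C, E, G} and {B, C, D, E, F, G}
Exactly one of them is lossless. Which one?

Decomposition 1: common = {C, D}, closure = {C, D, E, G} → lossy.
Decomposition 2: common = {D, E, G}, closure = {C, D, E, G} → lossless.
Decomposition 3: common = {C, E, G}, closure = {C, D, E, G} → lossy.

Decomposition 2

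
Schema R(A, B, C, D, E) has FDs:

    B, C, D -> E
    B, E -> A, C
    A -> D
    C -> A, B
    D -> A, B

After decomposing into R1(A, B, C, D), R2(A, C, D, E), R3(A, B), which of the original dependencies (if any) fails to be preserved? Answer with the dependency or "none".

B, E -> A, C

Check B, E → A, C: no single fragment contains all of {A, B, C, E}, and the restricted closure of {B, E} across the fragments never reaches {A, C}.
B, C, D → E is preserved.
A → D is preserved.
C → A, B is preserved.
D → A, B is preserved.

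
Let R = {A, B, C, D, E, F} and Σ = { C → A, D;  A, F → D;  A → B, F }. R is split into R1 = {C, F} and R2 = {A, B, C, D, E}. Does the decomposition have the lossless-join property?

Yes

Common attributes: R1 ∩ R2 = {C}.
Closure of {C}: C → A, D applies, adding A, D; A → B, F applies, adding B, F. So (C)⁺ = {A, B, C, D, F}.
This closure contains every attribute of R1, so R1 ∩ R2 → R1. The join is lossless.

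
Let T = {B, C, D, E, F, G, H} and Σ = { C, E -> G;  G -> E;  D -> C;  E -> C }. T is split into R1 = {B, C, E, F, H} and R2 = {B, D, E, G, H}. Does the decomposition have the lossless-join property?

No

Common attributes: R1 ∩ R2 = {B, E, H}.
Closure of {B, E, H}: E → C applies, adding C; C, E → G applies, adding G. So (B, E, H)⁺ = {B, C, E, G, H}.
The closure contains neither all of R1 = {B, C, E, F, H} nor all of R2 = {B, D, E, G, H}, so the common attributes are not a superkey of either fragment. The join is lossy.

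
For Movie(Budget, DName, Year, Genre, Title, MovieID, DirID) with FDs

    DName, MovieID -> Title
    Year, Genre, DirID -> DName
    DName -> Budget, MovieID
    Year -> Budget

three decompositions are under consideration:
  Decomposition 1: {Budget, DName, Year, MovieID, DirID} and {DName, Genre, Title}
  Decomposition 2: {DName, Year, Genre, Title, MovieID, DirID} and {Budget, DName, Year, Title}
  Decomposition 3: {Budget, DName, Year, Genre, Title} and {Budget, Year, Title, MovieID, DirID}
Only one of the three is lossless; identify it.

Decomposition 2

Decomposition 1: common = {DName}, closure = {Budget, DName, Title, MovieID} → lossy.
Decomposition 2: common = {DName, Year, Title}, closure = {Budget, DName, Year, Title, MovieID} → lossless.
Decomposition 3: common = {Budget, Year, Title}, closure = {Budget, Year, Title} → lossy.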